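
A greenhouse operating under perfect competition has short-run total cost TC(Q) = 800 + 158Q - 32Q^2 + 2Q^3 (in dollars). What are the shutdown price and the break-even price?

AVC = 158 - 32Q + 2Q^2; minimized at Q = 8, giving min AVC = $30. That is the shutdown price.
ATC = 800/Q + 158 - 32Q + 2Q^2. Setting dATC/dQ = −800/Q^2 − 32 + 4Q = 0 gives Q = 10 (since 4·10^3 − 32·10^2 = 800).
min ATC = 800/10 + 158 − 32·10 + 2·10^2 = $118. That is the break-even price.
For $30 ≤ P < $118 the firm produces at a loss; below $30 it shuts down.

Shutdown price = $30; break-even price = $118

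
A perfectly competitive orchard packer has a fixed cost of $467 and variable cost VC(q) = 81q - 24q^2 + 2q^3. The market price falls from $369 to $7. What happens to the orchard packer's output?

AVC = 81 - 24q + 2q^2, minimized at q = 6 where min AVC = $9. MC = 81 - 48q + 6q^2.
With P = $369 above the shutdown price, P = MC gives q = 12.
At P = $7 < min AVC = $9, price no longer covers variable cost at any output, so the firm shuts down: q = 0.

Output falls from 12 to 0 (the firm shuts down)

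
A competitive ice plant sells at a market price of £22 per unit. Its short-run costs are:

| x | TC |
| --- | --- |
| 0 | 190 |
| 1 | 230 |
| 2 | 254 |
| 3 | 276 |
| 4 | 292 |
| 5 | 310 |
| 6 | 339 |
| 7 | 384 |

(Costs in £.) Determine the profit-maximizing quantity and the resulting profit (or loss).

x = 0 (shut down); profit = -£190

Profit at each row (π = 22x − TC): x=0: -190; x=1: -208; x=2: -210; x=3: -210; x=4: -204; x=5: -200; x=6: -207; x=7: -230.
Profit is highest at x = 0. Equivalently, the lowest AVC in the table is 120/5 ≈ £24 at x = 5, and P = £22 falls below it — price never covers variable cost, so the firm shuts down and loses only its fixed cost.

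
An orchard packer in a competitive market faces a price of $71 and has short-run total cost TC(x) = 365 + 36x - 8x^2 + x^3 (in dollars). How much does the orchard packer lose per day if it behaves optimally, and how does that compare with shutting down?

Profit = -$71 at x = 7

AVC = 36 - 8x + x^2 has its minimum $20 at x = 4; price $71 clears that bar, so the firm operates.
MC = 36 - 16x + 3x^2. Setting P = MC and taking the root on the rising branch gives x* = 7.
TR = 71·7 = 497. TC = 365 + 203 = 568. Profit = 497 − 568 = -$71.
By producing, the firm covers all variable cost plus $294 of fixed cost; shutting down would lose the full $365.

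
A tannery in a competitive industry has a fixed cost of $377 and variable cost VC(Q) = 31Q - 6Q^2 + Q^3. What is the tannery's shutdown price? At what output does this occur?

The firm shuts down when price falls below the minimum of average variable cost. AVC = VC/Q = 31 - 6Q + Q^2.
At the minimum of AVC, MC = AVC. MC = 31 - 12Q + 3Q^2; setting MC = AVC gives 2Q^2 - 6Q = 0, so Q = 3. min AVC = 22.
For P < $22 the firm produces nothing.

$22 per unit, at Q = 3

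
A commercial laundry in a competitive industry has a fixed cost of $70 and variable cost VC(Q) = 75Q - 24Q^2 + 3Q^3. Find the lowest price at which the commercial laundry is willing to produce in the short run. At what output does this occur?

The firm shuts down when price falls below the minimum of average variable cost. AVC = VC/Q = 75 - 24Q + 3Q^2.
dAVC/dQ = -24 + 6Q = 0 gives Q = 4. min AVC = 75 - 24·4 + 3·4^2 = 27.
The firm shuts down for any P below $27.

$27 per unit, at Q = 4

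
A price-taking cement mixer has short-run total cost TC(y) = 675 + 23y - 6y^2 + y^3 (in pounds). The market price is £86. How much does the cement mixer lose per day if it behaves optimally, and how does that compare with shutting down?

AVC = 23 - 6y + y^2; min AVC = £14 at y = 3. Since P = £86 ≥ min AVC, the firm produces.
MC = 23 - 12y + 3y^2. Setting P = MC and taking the root on the rising branch gives y* = 7.
TR = 86·7 = 602. TC = 675 + 210 = 885. Profit = 602 − 885 = -£283.
That loss of £283 beats the £675 the firm would lose by shutting down; producing recovers £392 of fixed cost.

Profit = -£283 at y = 7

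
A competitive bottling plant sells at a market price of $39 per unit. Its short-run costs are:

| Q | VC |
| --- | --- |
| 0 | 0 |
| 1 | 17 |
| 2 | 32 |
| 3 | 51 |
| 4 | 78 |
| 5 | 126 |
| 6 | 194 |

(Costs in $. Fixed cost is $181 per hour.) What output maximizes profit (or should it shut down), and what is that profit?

Q = 4; profit = -$103

Compute π = P·Q − TC at each output: Q=0: -181; Q=1: -159; Q=2: -135; Q=3: -115; Q=4: -103; Q=5: -112; Q=6: -141.
Profit is maximized at Q = 4. AVC there is 78/4 = $19.50 ≤ P, so producing beats shutting down (which would give -$181).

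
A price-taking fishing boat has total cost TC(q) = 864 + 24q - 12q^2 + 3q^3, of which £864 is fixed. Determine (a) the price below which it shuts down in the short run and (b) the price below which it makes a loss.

Shutdown price = £12; break-even price = £204

Shutdown price = min AVC. AVC = 24 - 12q + 3q^2, with vertex at q = 2 and minimum £12.
ATC = 864/q + 24 - 12q + 3q^2. Setting dATC/dq = −864/q^2 − 12 + 6q = 0 gives q = 6 (since 6·6^3 − 12·6^2 = 864).
min ATC = 864/6 + 24 − 12·6 + 3·6^2 = £204. That is the break-even price.
Between these two prices the firm operates at a loss; above £204 it earns a profit.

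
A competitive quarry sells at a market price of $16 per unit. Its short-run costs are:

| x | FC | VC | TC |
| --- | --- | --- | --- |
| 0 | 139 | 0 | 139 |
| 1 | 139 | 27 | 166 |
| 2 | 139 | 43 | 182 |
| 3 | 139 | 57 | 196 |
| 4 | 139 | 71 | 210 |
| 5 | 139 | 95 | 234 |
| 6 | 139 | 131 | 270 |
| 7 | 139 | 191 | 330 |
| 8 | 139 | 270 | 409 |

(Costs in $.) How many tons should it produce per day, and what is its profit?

Tabulate TR − TC: x=0: -139; x=1: -150; x=2: -150; x=3: -148; x=4: -146; x=5: -154; x=6: -174; x=7: -218; x=8: -281.
Profit is highest at x = 0. Equivalently, the lowest AVC in the table is 71/4 ≈ $17.75 at x = 4, and P = $16 falls below it — price never covers variable cost, so the firm shuts down and loses only its fixed cost.

x = 0 (shut down); profit = -$139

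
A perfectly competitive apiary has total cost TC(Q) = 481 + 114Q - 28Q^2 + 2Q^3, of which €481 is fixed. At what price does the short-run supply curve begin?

Short-run supply begins at min AVC. From VC = 114Q - 28Q^2 + 2Q^3, AVC = 114 - 28Q + 2Q^2.
dAVC/dQ = -28 + 4Q = 0 gives Q = 7. min AVC = 114 - 28·7 + 2·7^2 = 16.
So the shutdown price is €16.

€16 per unit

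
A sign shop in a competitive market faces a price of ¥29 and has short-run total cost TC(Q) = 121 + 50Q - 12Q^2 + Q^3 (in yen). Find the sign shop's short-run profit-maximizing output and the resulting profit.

AVC = 50 - 12Q + Q^2; min AVC = ¥14 at Q = 6. Since P = ¥29 ≥ min AVC, the firm produces.
With MC = 50 - 24Q + 3Q^2, P = MC on the upward-sloping part at Q* = 7.
TR = 29·7 = 203. TC = 121 + 105 = 226. Profit = 203 − 226 = -¥23.
By producing, the firm covers all variable cost plus ¥98 of fixed cost; shutting down would lose the full ¥121.

Profit = -¥23 at Q = 7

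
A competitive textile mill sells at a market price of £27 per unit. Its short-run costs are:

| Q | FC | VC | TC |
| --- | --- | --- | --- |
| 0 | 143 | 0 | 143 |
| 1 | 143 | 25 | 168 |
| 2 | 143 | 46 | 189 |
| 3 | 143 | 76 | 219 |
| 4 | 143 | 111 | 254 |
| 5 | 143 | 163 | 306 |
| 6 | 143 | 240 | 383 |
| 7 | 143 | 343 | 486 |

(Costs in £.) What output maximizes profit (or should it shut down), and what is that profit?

Profit at each row (π = 27Q − TC): Q=0: -143; Q=1: -141; Q=2: -135; Q=3: -138; Q=4: -146; Q=5: -171; Q=6: -221; Q=7: -297.
Profit is maximized at Q = 2. AVC there is 46/2 = £23 ≤ P, so producing beats shutting down (which would give -£143).

Q = 2; profit = -£135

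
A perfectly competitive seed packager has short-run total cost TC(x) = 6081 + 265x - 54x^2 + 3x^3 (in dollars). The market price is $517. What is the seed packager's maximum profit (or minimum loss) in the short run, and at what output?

AVC = 265 - 54x + 3x^2 has its minimum $22 at x = 9; price $517 clears that bar, so the firm operates.
With MC = 265 - 108x + 9x^2, P = MC on the upward-sloping part at x* = 14.
TR = 517·14 = 7238. TC = 6081 + 1358 = 7439. Profit = 7238 − 7439 = -$201.
Shutting down would mean losing the fixed cost of $6081, so operating at a loss of $201 is better by $5880.

Profit = -$201 at x = 14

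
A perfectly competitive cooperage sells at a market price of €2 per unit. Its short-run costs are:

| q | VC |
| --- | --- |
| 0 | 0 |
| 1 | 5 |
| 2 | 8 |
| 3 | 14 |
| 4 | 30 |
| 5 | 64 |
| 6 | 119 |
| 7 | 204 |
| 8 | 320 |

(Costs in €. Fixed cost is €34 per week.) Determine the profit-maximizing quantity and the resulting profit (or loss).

q = 0 (shut down); profit = -€34

Profit at each row (π = 2q − TC): q=0: -34; q=1: -37; q=2: -38; q=3: -42; q=4: -56; q=5: -88; q=6: -141; q=7: -224; q=8: -338.
Profit is highest at q = 0. Equivalently, the lowest AVC in the table is 8/2 ≈ €4 at q = 2, and P = €2 falls below it — price never covers variable cost, so the firm shuts down and loses only its fixed cost.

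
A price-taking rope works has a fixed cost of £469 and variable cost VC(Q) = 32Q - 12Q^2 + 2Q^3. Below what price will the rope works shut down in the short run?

The firm shuts down when price falls below the minimum of average variable cost. AVC = VC/Q = 32 - 12Q + 2Q^2.
dAVC/dQ = -12 + 4Q = 0 gives Q = 3. min AVC = 32 - 12·3 + 2·3^2 = 14.
For P < £14 the firm produces nothing.

£14 per unit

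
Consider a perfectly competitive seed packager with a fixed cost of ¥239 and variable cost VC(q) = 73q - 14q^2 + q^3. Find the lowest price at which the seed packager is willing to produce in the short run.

The shutdown price is the minimum of AVC. VC = 73q - 14q^2 + q^3, so AVC = 73 - 14q + q^2.
dAVC/dq = -14 + 2q = 0 gives q = 7. min AVC = 73 - 14·7 + 7^2 = 24.
The firm shuts down for any P below ¥24.

¥24 per unit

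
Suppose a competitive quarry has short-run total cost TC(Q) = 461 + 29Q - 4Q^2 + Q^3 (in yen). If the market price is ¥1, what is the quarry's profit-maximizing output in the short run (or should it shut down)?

Shut down

Strip out fixed cost: VC = 29Q - 4Q^2 + Q^3. Then AVC = 29 - 4Q + Q^2 and MC = 29 - 8Q + 3Q^2.
AVC is minimized where dAVC/dQ = -4 + 2Q = 0, at Q = 2; min AVC = 29 - 4·2 + 2^2 = ¥25.
Since P = ¥1 < min AVC = ¥25, price fails to cover variable cost at any output.
Shutting down limits the loss to fixed cost, ¥461.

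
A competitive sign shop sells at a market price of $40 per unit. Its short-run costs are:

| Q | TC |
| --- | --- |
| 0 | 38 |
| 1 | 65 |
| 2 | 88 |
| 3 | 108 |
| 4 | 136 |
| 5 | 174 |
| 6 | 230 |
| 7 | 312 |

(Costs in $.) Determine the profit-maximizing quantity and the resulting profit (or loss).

Profit at each row (π = 40Q − TC): Q=0: -38; Q=1: -25; Q=2: -8; Q=3: 12; Q=4: 24; Q=5: 26; Q=6: 10; Q=7: -32.
Profit is maximized at Q = 5. AVC there is 136/5 = $27.20 ≤ P, so producing beats shutting down (which would give -$38).

Q = 5; profit = $26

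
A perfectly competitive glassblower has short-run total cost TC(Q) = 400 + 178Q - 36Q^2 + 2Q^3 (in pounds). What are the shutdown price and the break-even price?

Shutdown price = min AVC. AVC = 178 - 36Q + 2Q^2, with vertex at Q = 9 and minimum £16.
ATC = 400/Q + 178 - 36Q + 2Q^2. Setting dATC/dQ = −400/Q^2 − 36 + 4Q = 0 gives Q = 10 (since 4·10^3 − 36·10^2 = 400).
min ATC = 400/10 + 178 − 36·10 + 2·10^2 = £58. That is the break-even price.
Between these two prices the firm operates at a loss; above £58 it earns a profit.

Shutdown price = £16; break-even price = £58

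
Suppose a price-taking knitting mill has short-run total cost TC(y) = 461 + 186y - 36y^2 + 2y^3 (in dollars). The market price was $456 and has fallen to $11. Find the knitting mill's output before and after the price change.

Output falls from 15 to 0 (the firm shuts down)

AVC = 186 - 36y + 2y^2, minimized at y = 9 where min AVC = $24. MC = 186 - 72y + 6y^2.
At P = $456 ≥ min AVC, set P = MC on the rising branch: y = 15.
At P = $11 < min AVC = $24, price no longer covers variable cost at any output, so the firm shuts down: y = 0.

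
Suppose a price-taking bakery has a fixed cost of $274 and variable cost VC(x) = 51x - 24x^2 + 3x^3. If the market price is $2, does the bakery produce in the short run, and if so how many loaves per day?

Shut down

Strip out fixed cost: VC = 51x - 24x^2 + 3x^3. Then AVC = 51 - 24x + 3x^2 and MC = 51 - 48x + 9x^2.
The AVC parabola has its vertex at x = 24/6 = 4, where AVC = 51 - 24·4 + 3·4^2 = $3.
With P < min AVC ($2 < $3), every unit sold adds to the loss.
The firm minimizes its loss by shutting down and losing only its fixed cost of $274.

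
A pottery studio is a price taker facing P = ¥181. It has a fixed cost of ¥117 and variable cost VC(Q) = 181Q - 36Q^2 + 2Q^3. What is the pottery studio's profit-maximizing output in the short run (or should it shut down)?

Produce at Q = 12

Strip out fixed cost: VC = 181Q - 36Q^2 + 2Q^3. Then AVC = 181 - 36Q + 2Q^2 and MC = 181 - 72Q + 6Q^2.
AVC is minimized where dAVC/dQ = -36 + 4Q = 0, at Q = 9; min AVC = 181 - 36·9 + 2·9^2 = ¥19.
Since P = ¥181 ≥ min AVC = ¥19, price covers variable cost and the firm should produce.
Set P = MC: 181 = 181 - 72Q + 6Q^2 → -72Q + 6Q^2 = 0. The roots are Q = 0 and Q = 12; the profit-maximizing output is on the rising part of MC, so Q* = 12.
Check: AVC at Q = 12 is ¥37 ≤ P, so revenue covers variable cost.
Profit = P·Q − TC = 181·12 − 561 = ¥1611.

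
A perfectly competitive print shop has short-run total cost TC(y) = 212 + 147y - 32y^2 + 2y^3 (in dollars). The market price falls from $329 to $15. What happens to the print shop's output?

Output falls from 13 to 0 (the firm shuts down)

MC = 147 - 64y + 6y^2; the shutdown threshold is min AVC = $19 (at y = 8).
At P = $329 ≥ min AVC, set P = MC on the rising branch: y = 13.
At P = $15 < min AVC = $19, price no longer covers variable cost at any output, so the firm shuts down: y = 0.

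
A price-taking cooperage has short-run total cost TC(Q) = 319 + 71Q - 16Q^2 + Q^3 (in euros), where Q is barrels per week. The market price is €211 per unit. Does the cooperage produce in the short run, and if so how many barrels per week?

Produce at Q = 14

Variable cost is VC = 71Q - 16Q^2 + Q^3, so AVC = VC/Q = 71 - 16Q + Q^2 and MC = dTC/dQ = 71 - 32Q + 3Q^2.
AVC is minimized where dAVC/dQ = -16 + 2Q = 0, at Q = 8; min AVC = 71 - 16·8 + 8^2 = €7.
Since P = €211 ≥ min AVC = €7, price covers variable cost and the firm should produce.
Solving P = MC: -140 - 32Q + 3Q^2 = 0 ⇒ Q = -10/3 or 14. On the upward-sloping branch, Q* = 14.
Check: AVC at Q = 14 is €43 ≤ P, so revenue covers variable cost.
Profit = P·Q − TC = 211·14 − 921 = €2033.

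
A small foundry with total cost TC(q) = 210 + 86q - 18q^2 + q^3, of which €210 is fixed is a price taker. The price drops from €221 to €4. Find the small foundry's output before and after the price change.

AVC = 86 - 18q + q^2, minimized at q = 9 where min AVC = €5. MC = 86 - 36q + 3q^2.
With P = €221 above the shutdown price, P = MC gives q = 15.
At P = €4 < min AVC = €5, price no longer covers variable cost at any output, so the firm shuts down: q = 0.

Output falls from 15 to 0 (the firm shuts down)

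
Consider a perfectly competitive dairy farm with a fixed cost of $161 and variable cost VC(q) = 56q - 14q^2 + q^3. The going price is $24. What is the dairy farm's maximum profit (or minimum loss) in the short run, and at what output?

AVC = 56 - 14q + q^2 has its minimum $7 at q = 7; price $24 clears that bar, so the firm operates.
MC = 56 - 28q + 3q^2. Setting P = MC and taking the root on the rising branch gives q* = 8.
TR = 24·8 = 192. TC = 161 + 64 = 225. Profit = 192 − 225 = -$33.
Shutting down would mean losing the fixed cost of $161, so operating at a loss of $33 is better by $128.

Profit = -$33 at q = 8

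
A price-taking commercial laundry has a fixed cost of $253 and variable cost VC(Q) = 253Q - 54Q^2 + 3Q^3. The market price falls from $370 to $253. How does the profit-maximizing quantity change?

Output falls from 13 to 12

MC = 253 - 108Q + 9Q^2; the shutdown threshold is min AVC = $10 (at Q = 9).
With P = $370 above the shutdown price, P = MC gives Q = 13.
At P = $253 ≥ min AVC, set P = MC: Q = 12. The firm stays open but cuts output.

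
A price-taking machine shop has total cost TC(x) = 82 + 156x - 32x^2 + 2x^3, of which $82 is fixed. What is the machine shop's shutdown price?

Short-run supply begins at min AVC. From VC = 156x - 32x^2 + 2x^3, AVC = 156 - 32x + 2x^2.
dAVC/dx = -32 + 4x = 0 gives x = 8. min AVC = 156 - 32·8 + 2·8^2 = 28.
For P < $28 the firm produces nothing.

$28 per unit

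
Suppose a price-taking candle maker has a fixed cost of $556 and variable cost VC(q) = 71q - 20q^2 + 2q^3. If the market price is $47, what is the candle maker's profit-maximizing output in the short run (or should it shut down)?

Variable cost is VC = 71q - 20q^2 + 2q^3, so AVC = VC/q = 71 - 20q + 2q^2 and MC = dTC/dq = 71 - 40q + 6q^2.
The AVC parabola has its vertex at q = 20/4 = 5, where AVC = 71 - 20·5 + 2·5^2 = $21.
P = $47 exceeds min AVC = $21, so the firm stays open.
Set P = MC: 47 = 71 - 40q + 6q^2 → 24 - 40q + 6q^2 = 0. The roots are q = 2/3 and q = 6; the profit-maximizing output is on the rising part of MC, so q* = 6.
Check: AVC at q = 6 is $23 ≤ P, so revenue covers variable cost.
Profit = P·q − TC = 47·6 − 694 = -$412, a loss, but smaller than the $556 fixed cost the firm would lose by shutting down.

Produce at q = 6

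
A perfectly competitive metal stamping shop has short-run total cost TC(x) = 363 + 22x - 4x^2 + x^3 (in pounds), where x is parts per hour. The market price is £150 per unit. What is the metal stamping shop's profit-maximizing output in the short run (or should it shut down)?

Produce at x = 8

From TC, MC = TC'(x) = 22 - 8x + 3x^2 and AVC = VC/x = 22 - 4x + x^2.
The AVC parabola has its vertex at x = 4/2 = 2, where AVC = 22 - 4·2 + 2^2 = £18.
Because £150 ≥ £18, revenue can cover variable cost; the firm operates.
P = MC gives -128 - 8x + 3x^2 = 0, with roots -16/3 and 8. Take the larger (rising MC): x* = 8.
Check: AVC at x = 8 is £54 ≤ P, so revenue covers variable cost.
Profit = P·x − TC = 150·8 − 795 = £405.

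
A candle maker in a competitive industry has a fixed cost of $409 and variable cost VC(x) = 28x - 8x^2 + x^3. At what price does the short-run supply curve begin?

The firm shuts down when price falls below the minimum of average variable cost. AVC = VC/x = 28 - 8x + x^2.
At the minimum of AVC, MC = AVC. MC = 28 - 16x + 3x^2; setting MC = AVC gives 2x^2 - 8x = 0, so x = 4. min AVC = 12.
So the shutdown price is $12.

$12 per unit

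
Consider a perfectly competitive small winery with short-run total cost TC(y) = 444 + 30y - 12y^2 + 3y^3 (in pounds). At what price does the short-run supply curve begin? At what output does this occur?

£18 per unit, at y = 2

The firm shuts down when price falls below the minimum of average variable cost. AVC = VC/y = 30 - 12y + 3y^2.
At the minimum of AVC, MC = AVC. MC = 30 - 24y + 9y^2; setting MC = AVC gives 6y^2 - 12y = 0, so y = 2. min AVC = 18.
For P < £18 the firm produces nothing.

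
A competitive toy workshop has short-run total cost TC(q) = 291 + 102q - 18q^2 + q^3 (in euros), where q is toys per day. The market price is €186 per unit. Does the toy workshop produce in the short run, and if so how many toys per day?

From TC, MC = TC'(q) = 102 - 36q + 3q^2 and AVC = VC/q = 102 - 18q + q^2.
AVC is minimized where dAVC/dq = -18 + 2q = 0, at q = 9; min AVC = 102 - 18·9 + 9^2 = €21.
P = €186 exceeds min AVC = €21, so the firm stays open.
Solving P = MC: -84 - 36q + 3q^2 = 0 ⇒ q = -2 or 14. On the upward-sloping branch, q* = 14.
Check: AVC at q = 14 is €46 ≤ P, so revenue covers variable cost.
Profit = P·q − TC = 186·14 − 935 = €1669.

Produce at q = 14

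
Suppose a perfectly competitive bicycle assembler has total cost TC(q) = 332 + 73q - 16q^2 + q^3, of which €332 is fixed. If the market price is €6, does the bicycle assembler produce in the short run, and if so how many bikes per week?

Shut down

From TC, MC = TC'(q) = 73 - 32q + 3q^2 and AVC = VC/q = 73 - 16q + q^2.
AVC is minimized where dAVC/dq = -16 + 2q = 0, at q = 8; min AVC = 73 - 16·8 + 8^2 = €9.
Since P = €6 < min AVC = €9, price fails to cover variable cost at any output.
The firm minimizes its loss by shutting down and losing only its fixed cost of €332.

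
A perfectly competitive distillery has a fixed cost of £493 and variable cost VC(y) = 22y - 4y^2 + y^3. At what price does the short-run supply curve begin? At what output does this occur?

The shutdown price is the minimum of AVC. VC = 22y - 4y^2 + y^3, so AVC = 22 - 4y + y^2.
dAVC/dy = -4 + 2y = 0 gives y = 2. min AVC = 22 - 4·2 + 2^2 = 18.
So the shutdown price is £18.

£18 per unit, at y = 2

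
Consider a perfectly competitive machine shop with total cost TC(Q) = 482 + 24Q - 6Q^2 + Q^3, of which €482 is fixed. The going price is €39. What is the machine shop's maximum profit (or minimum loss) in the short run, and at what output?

Profit = -€382 at Q = 5

AVC = 24 - 6Q + Q^2; min AVC = €15 at Q = 3. Since P = €39 ≥ min AVC, the firm produces.
With MC = 24 - 12Q + 3Q^2, P = MC on the upward-sloping part at Q* = 5.
TR = 39·5 = 195. TC = 482 + 95 = 577. Profit = 195 − 577 = -€382.
Shutting down would mean losing the fixed cost of €482, so operating at a loss of €382 is better by €100.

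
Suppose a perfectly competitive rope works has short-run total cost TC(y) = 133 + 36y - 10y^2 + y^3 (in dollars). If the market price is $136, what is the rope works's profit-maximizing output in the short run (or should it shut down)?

Strip out fixed cost: VC = 36y - 10y^2 + y^3. Then AVC = 36 - 10y + y^2 and MC = 36 - 20y + 3y^2.
AVC hits its minimum where MC = AVC, at y = 5, giving min AVC = 36 - 10·5 + 5^2 = $11.
Since P = $136 ≥ min AVC = $11, price covers variable cost and the firm should produce.
Set P = MC: 136 = 36 - 20y + 3y^2 → -100 - 20y + 3y^2 = 0. The roots are y = -10/3 and y = 10; the profit-maximizing output is on the rising part of MC, so y* = 10.
Check: AVC at y = 10 is $36 ≤ P, so revenue covers variable cost.
Profit = P·y − TC = 136·10 − 493 = $867.

Produce at y = 10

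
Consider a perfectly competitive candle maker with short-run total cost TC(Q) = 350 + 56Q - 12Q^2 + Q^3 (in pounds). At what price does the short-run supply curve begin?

£20 per unit

Short-run supply begins at min AVC. From VC = 56Q - 12Q^2 + Q^3, AVC = 56 - 12Q + Q^2.
At the minimum of AVC, MC = AVC. MC = 56 - 24Q + 3Q^2; setting MC = AVC gives 2Q^2 - 12Q = 0, so Q = 6. min AVC = 20.
For P < £20 the firm produces nothing.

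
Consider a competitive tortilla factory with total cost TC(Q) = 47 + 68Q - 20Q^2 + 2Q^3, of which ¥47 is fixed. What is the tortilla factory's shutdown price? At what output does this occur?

Short-run supply begins at min AVC. From VC = 68Q - 20Q^2 + 2Q^3, AVC = 68 - 20Q + 2Q^2.
At the minimum of AVC, MC = AVC. MC = 68 - 40Q + 6Q^2; setting MC = AVC gives 4Q^2 - 20Q = 0, so Q = 5. min AVC = 18.
So the shutdown price is ¥18.

¥18 per unit, at Q = 5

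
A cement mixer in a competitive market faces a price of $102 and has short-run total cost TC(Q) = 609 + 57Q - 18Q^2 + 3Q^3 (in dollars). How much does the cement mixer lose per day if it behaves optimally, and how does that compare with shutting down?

Profit = -$309 at Q = 5

AVC = 57 - 18Q + 3Q^2; min AVC = $30 at Q = 3. Since P = $102 ≥ min AVC, the firm produces.
With MC = 57 - 36Q + 9Q^2, P = MC on the upward-sloping part at Q* = 5.
TR = 102·5 = 510. TC = 609 + 210 = 819. Profit = 510 − 819 = -$309.
Shutting down would mean losing the fixed cost of $609, so operating at a loss of $309 is better by $300.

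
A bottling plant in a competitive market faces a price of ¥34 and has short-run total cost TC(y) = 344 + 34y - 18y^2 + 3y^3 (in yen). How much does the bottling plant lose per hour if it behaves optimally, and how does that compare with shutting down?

AVC = 34 - 18y + 3y^2; min AVC = ¥7 at y = 3. Since P = ¥34 ≥ min AVC, the firm produces.
With MC = 34 - 36y + 9y^2, P = MC on the upward-sloping part at y* = 4.
TR = 34·4 = 136. TC = 344 + 40 = 384. Profit = 136 − 384 = -¥248.
Shutting down would mean losing the fixed cost of ¥344, so operating at a loss of ¥248 is better by ¥96.

Profit = -¥248 at y = 4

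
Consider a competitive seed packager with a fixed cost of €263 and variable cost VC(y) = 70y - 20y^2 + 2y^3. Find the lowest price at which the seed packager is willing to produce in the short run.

€20 per unit

The firm shuts down when price falls below the minimum of average variable cost. AVC = VC/y = 70 - 20y + 2y^2.
dAVC/dy = -20 + 4y = 0 gives y = 5. min AVC = 70 - 20·5 + 2·5^2 = 20.
The firm shuts down for any P below €20.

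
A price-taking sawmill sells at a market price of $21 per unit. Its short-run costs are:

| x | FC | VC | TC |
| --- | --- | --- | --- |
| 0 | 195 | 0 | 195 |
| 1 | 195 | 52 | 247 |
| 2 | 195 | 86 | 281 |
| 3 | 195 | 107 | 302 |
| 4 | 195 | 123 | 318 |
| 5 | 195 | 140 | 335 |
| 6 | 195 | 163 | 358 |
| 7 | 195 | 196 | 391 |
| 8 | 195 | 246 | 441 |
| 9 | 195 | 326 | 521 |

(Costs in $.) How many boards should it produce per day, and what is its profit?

x = 0 (shut down); profit = -$195

Compute π = P·x − TC at each output: x=0: -195; x=1: -226; x=2: -239; x=3: -239; x=4: -234; x=5: -230; x=6: -232; x=7: -244; x=8: -273; x=9: -332.
Profit is highest at x = 0. Equivalently, the lowest AVC in the table is 163/6 ≈ $27.17 at x = 6, and P = $21 falls below it — price never covers variable cost, so the firm shuts down and loses only its fixed cost.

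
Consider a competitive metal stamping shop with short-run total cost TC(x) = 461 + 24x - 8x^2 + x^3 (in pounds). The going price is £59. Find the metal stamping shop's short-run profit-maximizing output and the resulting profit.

AVC = 24 - 8x + x^2 has its minimum £8 at x = 4; price £59 clears that bar, so the firm operates.
MC = 24 - 16x + 3x^2. Setting P = MC and taking the root on the rising branch gives x* = 7.
TR = 59·7 = 413. TC = 461 + 119 = 580. Profit = 413 − 580 = -£167.
Shutting down would mean losing the fixed cost of £461, so operating at a loss of £167 is better by £294.

Profit = -£167 at x = 7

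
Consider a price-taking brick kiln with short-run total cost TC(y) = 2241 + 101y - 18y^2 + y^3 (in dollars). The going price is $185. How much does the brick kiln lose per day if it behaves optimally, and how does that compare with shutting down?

AVC = 101 - 18y + y^2; min AVC = $20 at y = 9. Since P = $185 ≥ min AVC, the firm produces.
With MC = 101 - 36y + 3y^2, P = MC on the upward-sloping part at y* = 14.
TR = 185·14 = 2590. TC = 2241 + 630 = 2871. Profit = 2590 − 2871 = -$281.
That loss of $281 beats the $2241 the firm would lose by shutting down; producing recovers $1960 of fixed cost.

Profit = -$281 at y = 14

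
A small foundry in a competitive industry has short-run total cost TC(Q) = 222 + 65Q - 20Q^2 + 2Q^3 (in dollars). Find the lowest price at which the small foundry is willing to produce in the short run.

$15 per unit

Short-run supply begins at min AVC. From VC = 65Q - 20Q^2 + 2Q^3, AVC = 65 - 20Q + 2Q^2.
dAVC/dQ = -20 + 4Q = 0 gives Q = 5. min AVC = 65 - 20·5 + 2·5^2 = 15.
The firm shuts down for any P below $15.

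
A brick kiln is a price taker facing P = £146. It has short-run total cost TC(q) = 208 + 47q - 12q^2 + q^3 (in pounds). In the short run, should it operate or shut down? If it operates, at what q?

Produce at q = 11

Variable cost is VC = 47q - 12q^2 + q^3, so AVC = VC/q = 47 - 12q + q^2 and MC = dTC/dq = 47 - 24q + 3q^2.
AVC hits its minimum where MC = AVC, at q = 6, giving min AVC = 47 - 12·6 + 6^2 = £11.
P = £146 exceeds min AVC = £11, so the firm stays open.
Solving P = MC: -99 - 24q + 3q^2 = 0 ⇒ q = -3 or 11. On the upward-sloping branch, q* = 11.
Check: AVC at q = 11 is £36 ≤ P, so revenue covers variable cost.
Profit = P·q − TC = 146·11 − 604 = £1002.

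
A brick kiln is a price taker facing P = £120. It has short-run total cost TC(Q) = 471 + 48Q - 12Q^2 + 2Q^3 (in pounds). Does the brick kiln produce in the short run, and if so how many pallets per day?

Variable cost is VC = 48Q - 12Q^2 + 2Q^3, so AVC = VC/Q = 48 - 12Q + 2Q^2 and MC = dTC/dQ = 48 - 24Q + 6Q^2.
AVC hits its minimum where MC = AVC, at Q = 3, giving min AVC = 48 - 12·3 + 2·3^2 = £30.
P = £120 exceeds min AVC = £30, so the firm stays open.
Solving P = MC: -72 - 24Q + 6Q^2 = 0 ⇒ Q = -2 or 6. On the upward-sloping branch, Q* = 6.
Check: AVC at Q = 6 is £48 ≤ P, so revenue covers variable cost.
Profit = P·Q − TC = 120·6 − 759 = -£39, a loss, but smaller than the £471 fixed cost the firm would lose by shutting down.

Produce at Q = 6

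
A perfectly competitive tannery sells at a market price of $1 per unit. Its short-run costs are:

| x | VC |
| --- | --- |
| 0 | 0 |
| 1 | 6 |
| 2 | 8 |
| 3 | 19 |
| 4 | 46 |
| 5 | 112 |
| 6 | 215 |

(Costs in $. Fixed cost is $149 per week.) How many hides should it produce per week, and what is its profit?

x = 0 (shut down); profit = -$149

Compute π = P·x − TC at each output: x=0: -149; x=1: -154; x=2: -155; x=3: -165; x=4: -191; x=5: -256; x=6: -358.
Profit is highest at x = 0. Equivalently, the lowest AVC in the table is 8/2 ≈ $4 at x = 2, and P = $1 falls below it — price never covers variable cost, so the firm shuts down and loses only its fixed cost.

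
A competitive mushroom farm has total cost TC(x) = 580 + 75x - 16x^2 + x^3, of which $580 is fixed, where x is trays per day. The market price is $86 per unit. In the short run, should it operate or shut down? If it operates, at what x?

Produce at x = 11

Strip out fixed cost: VC = 75x - 16x^2 + x^3. Then AVC = 75 - 16x + x^2 and MC = 75 - 32x + 3x^2.
AVC is minimized where dAVC/dx = -16 + 2x = 0, at x = 8; min AVC = 75 - 16·8 + 8^2 = $11.
Because $86 ≥ $11, revenue can cover variable cost; the firm operates.
Solving P = MC: -11 - 32x + 3x^2 = 0 ⇒ x = -1/3 or 11. On the upward-sloping branch, x* = 11.
Check: AVC at x = 11 is $20 ≤ P, so revenue covers variable cost.
Profit = P·x − TC = 86·11 − 800 = $146.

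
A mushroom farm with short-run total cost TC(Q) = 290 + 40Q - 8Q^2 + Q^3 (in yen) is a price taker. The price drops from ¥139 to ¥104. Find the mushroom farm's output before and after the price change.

Output falls from 9 to 8

AVC = 40 - 8Q + Q^2, minimized at Q = 4 where min AVC = ¥24. MC = 40 - 16Q + 3Q^2.
At P = ¥139 ≥ min AVC, set P = MC on the rising branch: Q = 9.
At P = ¥104 ≥ min AVC, set P = MC: Q = 8. The firm stays open but cuts output.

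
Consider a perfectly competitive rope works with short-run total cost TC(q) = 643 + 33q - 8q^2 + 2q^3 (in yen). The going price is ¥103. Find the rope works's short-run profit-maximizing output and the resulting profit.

Profit = -¥343 at q = 5

AVC = 33 - 8q + 2q^2; min AVC = ¥25 at q = 2. Since P = ¥103 ≥ min AVC, the firm produces.
MC = 33 - 16q + 6q^2. Setting P = MC and taking the root on the rising branch gives q* = 5.
TR = 103·5 = 515. TC = 643 + 215 = 858. Profit = 515 − 858 = -¥343.
That loss of ¥343 beats the ¥643 the firm would lose by shutting down; producing recovers ¥300 of fixed cost.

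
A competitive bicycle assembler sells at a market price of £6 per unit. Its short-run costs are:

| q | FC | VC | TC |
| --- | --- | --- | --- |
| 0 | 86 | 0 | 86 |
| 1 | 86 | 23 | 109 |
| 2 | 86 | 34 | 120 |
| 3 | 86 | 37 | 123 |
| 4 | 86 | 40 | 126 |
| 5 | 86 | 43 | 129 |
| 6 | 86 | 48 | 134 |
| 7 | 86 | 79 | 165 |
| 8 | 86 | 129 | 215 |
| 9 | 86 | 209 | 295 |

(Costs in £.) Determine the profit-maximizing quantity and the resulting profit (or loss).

q = 0 (shut down); profit = -£86

Compute π = P·q − TC at each output: q=0: -86; q=1: -103; q=2: -108; q=3: -105; q=4: -102; q=5: -99; q=6: -98; q=7: -123; q=8: -167; q=9: -241.
Profit is highest at q = 0. Equivalently, the lowest AVC in the table is 48/6 ≈ £8 at q = 6, and P = £6 falls below it — price never covers variable cost, so the firm shuts down and loses only its fixed cost.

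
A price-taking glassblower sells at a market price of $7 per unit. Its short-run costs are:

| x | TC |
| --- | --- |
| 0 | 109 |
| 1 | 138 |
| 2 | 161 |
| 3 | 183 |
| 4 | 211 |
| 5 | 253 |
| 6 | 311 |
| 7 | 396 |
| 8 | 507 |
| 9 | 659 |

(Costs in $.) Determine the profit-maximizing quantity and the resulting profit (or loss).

Compute π = P·x − TC at each output: x=0: -109; x=1: -131; x=2: -147; x=3: -162; x=4: -183; x=5: -218; x=6: -269; x=7: -347; x=8: -451; x=9: -596.
Profit is highest at x = 0. Equivalently, the lowest AVC in the table is 74/3 ≈ $24.67 at x = 3, and P = $7 falls below it — price never covers variable cost, so the firm shuts down and loses only its fixed cost.

x = 0 (shut down); profit = -$109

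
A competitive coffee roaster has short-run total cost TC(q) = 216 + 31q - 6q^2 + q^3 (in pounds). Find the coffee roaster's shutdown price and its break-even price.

Shutdown price = £22; break-even price = £67

AVC = 31 - 6q + q^2; minimized at q = 3, giving min AVC = £22. That is the shutdown price.
ATC = 216/q + 31 - 6q + q^2. Setting dATC/dq = −216/q^2 − 6 + 2q = 0 gives q = 6 (since 2·6^3 − 6·6^2 = 216).
min ATC = 216/6 + 31 − 6·6 + 6^2 = £67. That is the break-even price.
For £22 ≤ P < £67 the firm produces at a loss; below £22 it shuts down.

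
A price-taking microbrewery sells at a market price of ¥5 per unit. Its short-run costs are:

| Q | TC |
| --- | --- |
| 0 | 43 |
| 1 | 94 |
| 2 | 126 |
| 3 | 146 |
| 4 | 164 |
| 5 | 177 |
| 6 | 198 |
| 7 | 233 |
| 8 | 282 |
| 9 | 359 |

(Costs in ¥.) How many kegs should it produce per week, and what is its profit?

Compute π = P·Q − TC at each output: Q=0: -43; Q=1: -89; Q=2: -116; Q=3: -131; Q=4: -144; Q=5: -152; Q=6: -168; Q=7: -198; Q=8: -242; Q=9: -314.
Profit is highest at Q = 0. Equivalently, the lowest AVC in the table is 155/6 ≈ ¥25.83 at Q = 6, and P = ¥5 falls below it — price never covers variable cost, so the firm shuts down and loses only its fixed cost.

Q = 0 (shut down); profit = -¥43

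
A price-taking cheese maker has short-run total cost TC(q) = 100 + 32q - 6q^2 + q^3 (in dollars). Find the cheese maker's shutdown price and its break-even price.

Shutdown price = min AVC. AVC = 32 - 6q + q^2, with vertex at q = 3 and minimum $23.
ATC = 100/q + 32 - 6q + q^2. Setting dATC/dq = −100/q^2 − 6 + 2q = 0 gives q = 5 (since 2·5^3 − 6·5^2 = 100).
min ATC = 100/5 + 32 − 6·5 + 5^2 = $47. That is the break-even price.
Between these two prices the firm operates at a loss; above $47 it earns a profit.

Shutdown price = $23; break-even price = $47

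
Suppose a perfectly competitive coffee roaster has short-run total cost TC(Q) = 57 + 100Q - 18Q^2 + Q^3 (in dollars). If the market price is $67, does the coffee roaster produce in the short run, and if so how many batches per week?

Produce at Q = 11

From TC, MC = TC'(Q) = 100 - 36Q + 3Q^2 and AVC = VC/Q = 100 - 18Q + Q^2.
AVC hits its minimum where MC = AVC, at Q = 9, giving min AVC = 100 - 18·9 + 9^2 = $19.
Since P = $67 ≥ min AVC = $19, price covers variable cost and the firm should produce.
Set P = MC: 67 = 100 - 36Q + 3Q^2 → 33 - 36Q + 3Q^2 = 0. The roots are Q = 1 and Q = 11; the profit-maximizing output is on the rising part of MC, so Q* = 11.
Check: AVC at Q = 11 is $23 ≤ P, so revenue covers variable cost.
Profit = P·Q − TC = 67·11 − 310 = $427.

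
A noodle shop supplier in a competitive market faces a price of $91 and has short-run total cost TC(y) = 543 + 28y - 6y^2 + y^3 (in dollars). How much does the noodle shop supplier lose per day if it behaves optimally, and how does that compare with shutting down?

Profit = -$151 at y = 7

AVC = 28 - 6y + y^2 has its minimum $19 at y = 3; price $91 clears that bar, so the firm operates.
MC = 28 - 12y + 3y^2. Setting P = MC and taking the root on the rising branch gives y* = 7.
TR = 91·7 = 637. TC = 543 + 245 = 788. Profit = 637 − 788 = -$151.
Shutting down would mean losing the fixed cost of $543, so operating at a loss of $151 is better by $392.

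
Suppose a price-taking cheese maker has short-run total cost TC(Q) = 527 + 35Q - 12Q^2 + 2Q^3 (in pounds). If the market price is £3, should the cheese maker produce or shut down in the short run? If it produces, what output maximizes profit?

Variable cost is VC = 35Q - 12Q^2 + 2Q^3, so AVC = VC/Q = 35 - 12Q + 2Q^2 and MC = dTC/dQ = 35 - 24Q + 6Q^2.
The AVC parabola has its vertex at Q = 12/4 = 3, where AVC = 35 - 12·3 + 2·3^2 = £17.
Since P = £3 < min AVC = £17, price fails to cover variable cost at any output.
Best response: produce nothing and absorb the £527 fixed cost.

Shut down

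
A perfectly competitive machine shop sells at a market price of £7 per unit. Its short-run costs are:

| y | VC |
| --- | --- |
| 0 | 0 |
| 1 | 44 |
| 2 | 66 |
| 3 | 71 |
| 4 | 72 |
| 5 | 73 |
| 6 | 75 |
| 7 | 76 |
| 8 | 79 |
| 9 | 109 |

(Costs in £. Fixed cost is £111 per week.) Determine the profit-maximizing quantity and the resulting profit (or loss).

y = 0 (shut down); profit = -£111

Profit at each row (π = 7y − TC): y=0: -111; y=1: -148; y=2: -163; y=3: -161; y=4: -155; y=5: -149; y=6: -144; y=7: -138; y=8: -134; y=9: -157.
Profit is highest at y = 0. Equivalently, the lowest AVC in the table is 79/8 ≈ £9.88 at y = 8, and P = £7 falls below it — price never covers variable cost, so the firm shuts down and loses only its fixed cost.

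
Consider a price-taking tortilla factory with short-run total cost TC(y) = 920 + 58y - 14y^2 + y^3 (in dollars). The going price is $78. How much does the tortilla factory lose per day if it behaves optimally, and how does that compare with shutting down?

Profit = -$320 at y = 10

AVC = 58 - 14y + y^2 has its minimum $9 at y = 7; price $78 clears that bar, so the firm operates.
With MC = 58 - 28y + 3y^2, P = MC on the upward-sloping part at y* = 10.
TR = 78·10 = 780. TC = 920 + 180 = 1100. Profit = 780 − 1100 = -$320.
By producing, the firm covers all variable cost plus $600 of fixed cost; shutting down would lose the full $920.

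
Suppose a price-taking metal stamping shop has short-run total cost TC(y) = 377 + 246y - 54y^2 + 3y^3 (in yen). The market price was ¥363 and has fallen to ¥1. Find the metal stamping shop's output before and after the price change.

Output falls from 13 to 0 (the firm shuts down)

AVC = 246 - 54y + 3y^2, minimized at y = 9 where min AVC = ¥3. MC = 246 - 108y + 9y^2.
At P = ¥363 ≥ min AVC, set P = MC on the rising branch: y = 13.
At P = ¥1 < min AVC = ¥3, price no longer covers variable cost at any output, so the firm shuts down: y = 0.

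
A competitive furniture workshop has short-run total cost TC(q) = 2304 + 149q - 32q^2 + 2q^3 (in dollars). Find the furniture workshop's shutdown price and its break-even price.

Shutdown price = $21; break-even price = $245

AVC = 149 - 32q + 2q^2; minimized at q = 8, giving min AVC = $21. That is the shutdown price.
ATC = 2304/q + 149 - 32q + 2q^2. Setting dATC/dq = −2304/q^2 − 32 + 4q = 0 gives q = 12 (since 4·12^3 − 32·12^2 = 2304).
min ATC = 2304/12 + 149 − 32·12 + 2·12^2 = $245. That is the break-even price.
Between these two prices the firm operates at a loss; above $245 it earns a profit.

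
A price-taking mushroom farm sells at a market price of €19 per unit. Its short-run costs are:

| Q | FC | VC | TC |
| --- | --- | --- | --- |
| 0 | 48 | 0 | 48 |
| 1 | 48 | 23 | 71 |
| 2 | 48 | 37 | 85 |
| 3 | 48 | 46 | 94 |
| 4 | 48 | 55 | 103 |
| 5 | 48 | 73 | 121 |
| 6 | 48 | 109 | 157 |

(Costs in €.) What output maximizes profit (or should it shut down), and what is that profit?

Q = 5; profit = -€26

Compute π = P·Q − TC at each output: Q=0: -48; Q=1: -52; Q=2: -47; Q=3: -37; Q=4: -27; Q=5: -26; Q=6: -43.
Profit is maximized at Q = 5. AVC there is 73/5 = €14.60 ≤ P, so producing beats shutting down (which would give -€48).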